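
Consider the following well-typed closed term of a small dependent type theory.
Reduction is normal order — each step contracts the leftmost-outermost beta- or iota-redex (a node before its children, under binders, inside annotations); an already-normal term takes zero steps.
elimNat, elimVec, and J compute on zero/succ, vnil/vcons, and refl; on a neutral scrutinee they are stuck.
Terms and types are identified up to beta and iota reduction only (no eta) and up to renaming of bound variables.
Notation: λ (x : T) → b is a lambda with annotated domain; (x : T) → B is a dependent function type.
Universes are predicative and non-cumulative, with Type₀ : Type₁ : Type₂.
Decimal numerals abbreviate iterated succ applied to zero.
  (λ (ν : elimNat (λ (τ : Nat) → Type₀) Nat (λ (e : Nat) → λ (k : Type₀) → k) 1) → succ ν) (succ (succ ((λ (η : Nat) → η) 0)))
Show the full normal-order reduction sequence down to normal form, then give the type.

reduction (normal order):
  (λ (ν : elimNat (λ (τ : Nat) → Type₀) Nat (λ (e : Nat) → λ (k : Type₀) → k) 1) → succ ν) (succ (succ ((λ (η : Nat) → η) 0)))
  ~> succ (succ (succ ((λ (ν : Nat) → ν) 0)))
  ~> 3
type:
  Nat


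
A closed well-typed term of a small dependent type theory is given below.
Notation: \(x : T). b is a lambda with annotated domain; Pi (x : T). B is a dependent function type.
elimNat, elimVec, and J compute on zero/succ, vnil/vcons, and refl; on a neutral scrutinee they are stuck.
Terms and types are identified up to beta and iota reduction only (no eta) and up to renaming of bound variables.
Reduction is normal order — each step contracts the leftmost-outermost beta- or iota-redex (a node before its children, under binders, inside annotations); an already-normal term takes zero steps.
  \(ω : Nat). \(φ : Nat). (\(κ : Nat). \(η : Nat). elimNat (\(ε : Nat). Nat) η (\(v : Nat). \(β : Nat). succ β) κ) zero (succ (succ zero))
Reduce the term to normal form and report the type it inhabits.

normal form:
  \(ω : Nat). \(φ : Nat). succ (succ zero)
inferred type:
  Pi (ω : Nat). Pi (φ : Nat). Nat
observation: the leftmost-outermost redex is a beta-redex, and normalization takes 3 steps.


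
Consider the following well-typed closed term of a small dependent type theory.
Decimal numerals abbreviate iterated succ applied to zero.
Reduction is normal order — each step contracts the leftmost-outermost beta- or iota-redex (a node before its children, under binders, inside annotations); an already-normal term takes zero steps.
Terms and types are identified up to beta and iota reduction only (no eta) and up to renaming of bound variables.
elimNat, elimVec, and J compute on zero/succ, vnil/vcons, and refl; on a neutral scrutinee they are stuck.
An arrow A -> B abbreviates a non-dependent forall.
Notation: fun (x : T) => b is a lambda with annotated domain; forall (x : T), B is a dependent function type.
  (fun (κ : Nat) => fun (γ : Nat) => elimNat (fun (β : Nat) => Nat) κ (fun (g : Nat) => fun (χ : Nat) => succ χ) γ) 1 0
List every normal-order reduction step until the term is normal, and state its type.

normal-order reduction sequence:
  (fun (κ : Nat) => fun (γ : Nat) => elimNat (fun (β : Nat) => Nat) κ (fun (g : Nat) => fun (χ : Nat) => succ χ) γ) 1 0
  ~> (fun (κ : Nat) => elimNat (fun (γ : Nat) => Nat) 1 (fun (β : Nat) => fun (g : Nat) => succ g) κ) 0
  ~> elimNat (fun (κ : Nat) => Nat) 1 (fun (γ : Nat) => fun (β : Nat) => succ β) 0
  ~> 1
inferred type:
  Nat


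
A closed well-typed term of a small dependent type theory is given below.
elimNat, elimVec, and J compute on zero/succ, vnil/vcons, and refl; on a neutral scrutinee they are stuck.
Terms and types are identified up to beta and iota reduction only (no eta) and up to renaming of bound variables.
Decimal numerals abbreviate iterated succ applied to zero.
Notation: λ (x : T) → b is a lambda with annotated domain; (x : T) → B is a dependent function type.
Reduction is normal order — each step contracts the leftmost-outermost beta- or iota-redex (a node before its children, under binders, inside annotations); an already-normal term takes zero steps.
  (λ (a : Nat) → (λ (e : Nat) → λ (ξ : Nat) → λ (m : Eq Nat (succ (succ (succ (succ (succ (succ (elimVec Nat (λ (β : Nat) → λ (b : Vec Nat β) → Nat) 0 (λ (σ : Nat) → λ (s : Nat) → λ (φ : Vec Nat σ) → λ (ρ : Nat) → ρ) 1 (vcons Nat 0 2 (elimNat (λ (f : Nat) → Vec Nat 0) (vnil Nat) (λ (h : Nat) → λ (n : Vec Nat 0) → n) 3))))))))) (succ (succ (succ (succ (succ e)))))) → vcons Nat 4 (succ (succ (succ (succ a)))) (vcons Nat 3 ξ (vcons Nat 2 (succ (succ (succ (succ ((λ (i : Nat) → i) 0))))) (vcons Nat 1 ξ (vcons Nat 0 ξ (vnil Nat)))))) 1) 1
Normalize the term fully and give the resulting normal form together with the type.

resulting normal form:
  λ (a : Nat) → λ (e : Eq Nat 6 6) → vcons Nat 4 5 (vcons Nat 3 a (vcons Nat 2 4 (vcons Nat 1 a (vcons Nat 0 a (vnil Nat)))))
inferred type:
  (a : Nat) → (e : Eq Nat 6 6) → Vec Nat 5
observation: 19 normal-order steps separate the term from its normal form.


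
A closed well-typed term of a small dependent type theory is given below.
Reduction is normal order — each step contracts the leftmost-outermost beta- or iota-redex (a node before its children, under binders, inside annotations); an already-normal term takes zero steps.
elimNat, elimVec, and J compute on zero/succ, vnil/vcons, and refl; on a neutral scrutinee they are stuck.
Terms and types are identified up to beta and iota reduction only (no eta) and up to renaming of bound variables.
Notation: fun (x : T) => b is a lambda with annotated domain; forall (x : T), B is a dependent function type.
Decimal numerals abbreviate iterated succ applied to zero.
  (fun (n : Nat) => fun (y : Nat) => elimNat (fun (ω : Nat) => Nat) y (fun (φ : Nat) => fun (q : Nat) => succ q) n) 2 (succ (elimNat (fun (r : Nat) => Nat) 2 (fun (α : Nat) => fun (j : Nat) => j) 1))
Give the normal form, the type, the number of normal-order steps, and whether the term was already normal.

resulting normal form:
  5
inferred type:
  Nat
reduction steps (normal order): 13
started in normal form: no
first redex: a beta-redex


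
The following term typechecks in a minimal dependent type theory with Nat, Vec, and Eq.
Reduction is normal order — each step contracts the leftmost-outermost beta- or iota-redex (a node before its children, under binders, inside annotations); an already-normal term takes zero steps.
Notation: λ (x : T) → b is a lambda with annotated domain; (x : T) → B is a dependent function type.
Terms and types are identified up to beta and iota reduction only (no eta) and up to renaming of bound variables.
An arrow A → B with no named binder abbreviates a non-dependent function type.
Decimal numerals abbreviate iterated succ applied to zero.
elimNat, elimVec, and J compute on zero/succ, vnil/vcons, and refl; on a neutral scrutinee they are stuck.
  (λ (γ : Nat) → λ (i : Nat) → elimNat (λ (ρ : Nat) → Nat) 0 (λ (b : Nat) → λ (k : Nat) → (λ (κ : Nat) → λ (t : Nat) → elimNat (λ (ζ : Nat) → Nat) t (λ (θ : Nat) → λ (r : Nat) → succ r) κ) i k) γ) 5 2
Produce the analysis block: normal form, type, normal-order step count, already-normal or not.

normal form:
  10
inferred type:
  Nat
steps to reach normal form (normal order): 63
already normal: no
first redex: a beta-redex


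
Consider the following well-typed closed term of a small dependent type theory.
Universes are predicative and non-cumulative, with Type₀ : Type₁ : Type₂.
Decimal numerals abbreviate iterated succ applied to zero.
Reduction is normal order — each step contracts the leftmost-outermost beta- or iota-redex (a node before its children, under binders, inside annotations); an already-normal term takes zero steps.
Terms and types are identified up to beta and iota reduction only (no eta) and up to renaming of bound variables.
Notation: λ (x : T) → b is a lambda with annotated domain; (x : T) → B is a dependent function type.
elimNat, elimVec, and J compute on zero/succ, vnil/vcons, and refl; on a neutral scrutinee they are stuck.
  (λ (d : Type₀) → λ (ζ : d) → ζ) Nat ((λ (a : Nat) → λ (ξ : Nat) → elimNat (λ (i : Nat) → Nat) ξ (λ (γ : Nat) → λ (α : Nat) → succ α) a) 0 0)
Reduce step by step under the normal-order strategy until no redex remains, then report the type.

reduction (normal order):
  (λ (d : Type₀) → λ (ζ : d) → ζ) Nat ((λ (a : Nat) → λ (ξ : Nat) → elimNat (λ (i : Nat) → Nat) ξ (λ (γ : Nat) → λ (α : Nat) → succ α) a) 0 0)
  ~> (λ (d : Nat) → d) ((λ (ζ : Nat) → λ (a : Nat) → elimNat (λ (ξ : Nat) → Nat) a (λ (i : Nat) → λ (γ : Nat) → succ γ) ζ) 0 0)
  ~> (λ (d : Nat) → λ (ζ : Nat) → elimNat (λ (a : Nat) → Nat) ζ (λ (ξ : Nat) → λ (i : Nat) → succ i) d) 0 0
  ~> (λ (d : Nat) → elimNat (λ (ζ : Nat) → Nat) d (λ (a : Nat) → λ (ξ : Nat) → succ ξ) 0) 0
  ~> elimNat (λ (d : Nat) → Nat) 0 (λ (ζ : Nat) → λ (a : Nat) → succ a) 0
  ~> 0
type:
  Nat


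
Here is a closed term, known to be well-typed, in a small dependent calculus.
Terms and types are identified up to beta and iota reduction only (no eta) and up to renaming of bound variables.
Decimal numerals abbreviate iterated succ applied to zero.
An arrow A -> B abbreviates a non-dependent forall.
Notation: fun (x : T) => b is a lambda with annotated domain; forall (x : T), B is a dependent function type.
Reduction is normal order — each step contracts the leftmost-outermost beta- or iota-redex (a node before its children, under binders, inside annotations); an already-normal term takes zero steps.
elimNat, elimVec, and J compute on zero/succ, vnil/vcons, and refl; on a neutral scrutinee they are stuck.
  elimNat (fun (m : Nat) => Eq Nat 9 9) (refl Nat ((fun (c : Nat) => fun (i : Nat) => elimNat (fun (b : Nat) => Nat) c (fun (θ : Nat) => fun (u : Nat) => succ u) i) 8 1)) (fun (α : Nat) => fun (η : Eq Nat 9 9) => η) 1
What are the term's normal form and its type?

reduced normal form:
  refl Nat 9
type:
  Eq Nat 9 9


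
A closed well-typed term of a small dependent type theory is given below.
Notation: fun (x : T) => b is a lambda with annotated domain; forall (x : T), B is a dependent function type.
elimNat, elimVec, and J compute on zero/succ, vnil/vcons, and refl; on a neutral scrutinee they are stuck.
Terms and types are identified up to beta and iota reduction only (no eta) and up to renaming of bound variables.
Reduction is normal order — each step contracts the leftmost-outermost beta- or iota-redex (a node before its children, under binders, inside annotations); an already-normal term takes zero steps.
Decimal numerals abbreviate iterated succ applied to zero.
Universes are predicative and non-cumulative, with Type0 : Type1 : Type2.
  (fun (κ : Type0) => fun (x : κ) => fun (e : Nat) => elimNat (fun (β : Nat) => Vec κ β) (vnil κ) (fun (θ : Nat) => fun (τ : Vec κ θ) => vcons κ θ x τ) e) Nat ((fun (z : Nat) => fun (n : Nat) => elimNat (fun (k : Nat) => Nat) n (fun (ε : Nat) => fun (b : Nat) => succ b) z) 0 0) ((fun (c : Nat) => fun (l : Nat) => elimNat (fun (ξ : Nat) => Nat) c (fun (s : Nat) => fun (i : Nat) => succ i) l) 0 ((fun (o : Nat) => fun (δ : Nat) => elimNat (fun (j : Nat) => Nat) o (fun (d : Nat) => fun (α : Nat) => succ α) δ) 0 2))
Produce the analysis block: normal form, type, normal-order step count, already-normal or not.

reduced normal form:
  vcons Nat 1 0 (vcons Nat 0 0 (vnil Nat))
the term's type:
  Vec Nat 2
reduction steps (normal order): 41
already normal: no
first contracted redex: a beta-redex


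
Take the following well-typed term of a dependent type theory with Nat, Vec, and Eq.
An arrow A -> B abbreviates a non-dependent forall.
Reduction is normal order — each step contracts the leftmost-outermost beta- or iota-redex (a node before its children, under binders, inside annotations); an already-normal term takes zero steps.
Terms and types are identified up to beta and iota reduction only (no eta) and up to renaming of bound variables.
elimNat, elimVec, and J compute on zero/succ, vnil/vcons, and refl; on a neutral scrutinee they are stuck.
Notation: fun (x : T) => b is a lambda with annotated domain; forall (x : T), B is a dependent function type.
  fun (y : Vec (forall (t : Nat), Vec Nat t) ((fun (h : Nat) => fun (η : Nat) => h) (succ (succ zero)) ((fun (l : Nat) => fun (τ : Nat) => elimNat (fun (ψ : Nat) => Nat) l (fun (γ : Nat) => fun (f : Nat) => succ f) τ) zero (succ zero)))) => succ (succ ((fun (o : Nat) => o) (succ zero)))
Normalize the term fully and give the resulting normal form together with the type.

normal form:
  fun (y : Vec (forall (t : Nat), Vec Nat t) (succ (succ zero))) => succ (succ (succ zero))
type:
  Vec (forall (y : Nat), Vec Nat y) (succ (succ zero)) -> Nat
observation: the leftmost-outermost redex is a beta-redex, and normalization takes 3 steps.


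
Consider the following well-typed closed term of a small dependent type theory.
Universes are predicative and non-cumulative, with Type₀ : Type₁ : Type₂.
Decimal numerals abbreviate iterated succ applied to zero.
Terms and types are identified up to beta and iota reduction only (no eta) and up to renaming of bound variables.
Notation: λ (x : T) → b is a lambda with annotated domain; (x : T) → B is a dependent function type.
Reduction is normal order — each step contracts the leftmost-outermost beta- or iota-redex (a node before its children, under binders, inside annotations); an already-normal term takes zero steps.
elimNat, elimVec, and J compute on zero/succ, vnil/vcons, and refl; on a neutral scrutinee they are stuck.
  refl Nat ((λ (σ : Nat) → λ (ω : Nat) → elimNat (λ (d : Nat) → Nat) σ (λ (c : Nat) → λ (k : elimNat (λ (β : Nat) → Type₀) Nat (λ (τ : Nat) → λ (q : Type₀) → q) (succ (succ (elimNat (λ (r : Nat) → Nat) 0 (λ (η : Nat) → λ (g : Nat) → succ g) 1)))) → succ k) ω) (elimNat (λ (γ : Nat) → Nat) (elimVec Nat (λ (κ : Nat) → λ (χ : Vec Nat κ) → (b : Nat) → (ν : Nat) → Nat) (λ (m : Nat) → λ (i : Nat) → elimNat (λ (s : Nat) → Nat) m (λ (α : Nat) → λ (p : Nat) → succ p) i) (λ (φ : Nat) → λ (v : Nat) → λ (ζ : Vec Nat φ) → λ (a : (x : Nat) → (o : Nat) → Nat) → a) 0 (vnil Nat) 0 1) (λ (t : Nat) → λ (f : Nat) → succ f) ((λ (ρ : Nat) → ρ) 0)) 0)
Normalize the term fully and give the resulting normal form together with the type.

normal form:
  refl Nat 1
inferred type:
  Eq Nat 1 1


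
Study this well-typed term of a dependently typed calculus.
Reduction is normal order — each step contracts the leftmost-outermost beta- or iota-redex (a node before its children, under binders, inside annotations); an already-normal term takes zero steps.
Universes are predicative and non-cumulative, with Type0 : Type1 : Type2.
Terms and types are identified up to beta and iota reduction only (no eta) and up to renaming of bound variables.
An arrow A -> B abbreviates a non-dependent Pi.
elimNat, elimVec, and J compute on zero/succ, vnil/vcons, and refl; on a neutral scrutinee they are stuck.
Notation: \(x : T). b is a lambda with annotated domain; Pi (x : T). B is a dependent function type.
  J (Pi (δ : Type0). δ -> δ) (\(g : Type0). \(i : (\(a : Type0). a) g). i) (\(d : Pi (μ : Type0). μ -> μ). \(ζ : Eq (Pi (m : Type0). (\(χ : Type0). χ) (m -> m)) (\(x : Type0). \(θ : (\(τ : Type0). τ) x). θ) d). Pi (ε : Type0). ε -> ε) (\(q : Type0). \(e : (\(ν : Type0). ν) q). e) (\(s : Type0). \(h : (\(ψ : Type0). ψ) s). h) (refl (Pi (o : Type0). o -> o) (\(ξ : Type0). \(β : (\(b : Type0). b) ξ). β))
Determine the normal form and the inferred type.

resulting normal form:
  \(δ : Type0). \(g : δ). g
type:
  Pi (δ : Type0). δ -> δ
observation: reduction starts at a J iota-redex, and 2 normal-order steps reach the normal form.


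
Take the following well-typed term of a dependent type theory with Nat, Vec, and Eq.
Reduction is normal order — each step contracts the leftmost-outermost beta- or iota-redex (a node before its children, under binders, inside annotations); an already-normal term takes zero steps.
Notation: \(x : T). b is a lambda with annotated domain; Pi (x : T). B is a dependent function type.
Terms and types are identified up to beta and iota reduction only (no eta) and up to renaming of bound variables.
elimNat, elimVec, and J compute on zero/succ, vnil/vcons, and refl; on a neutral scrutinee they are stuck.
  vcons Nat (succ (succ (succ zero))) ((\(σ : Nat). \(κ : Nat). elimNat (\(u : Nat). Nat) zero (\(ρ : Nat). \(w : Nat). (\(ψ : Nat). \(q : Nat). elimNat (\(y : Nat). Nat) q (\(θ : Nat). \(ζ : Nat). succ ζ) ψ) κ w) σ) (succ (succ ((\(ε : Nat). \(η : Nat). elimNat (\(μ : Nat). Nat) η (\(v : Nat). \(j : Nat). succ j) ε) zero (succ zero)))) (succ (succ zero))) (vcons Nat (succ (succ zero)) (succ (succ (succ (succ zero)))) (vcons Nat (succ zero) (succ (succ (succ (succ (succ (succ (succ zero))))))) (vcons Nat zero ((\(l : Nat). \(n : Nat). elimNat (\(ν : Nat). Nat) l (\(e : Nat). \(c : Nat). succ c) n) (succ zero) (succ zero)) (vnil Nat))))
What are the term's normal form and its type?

resulting normal form:
  vcons Nat (succ (succ (succ zero))) (succ (succ (succ (succ (succ (succ zero)))))) (vcons Nat (succ (succ zero)) (succ (succ (succ (succ zero)))) (vcons Nat (succ zero) (succ (succ (succ (succ (succ (succ (succ zero))))))) (vcons Nat zero (succ (succ zero)) (vnil Nat))))
type:
  Vec Nat (succ (succ (succ (succ zero))))


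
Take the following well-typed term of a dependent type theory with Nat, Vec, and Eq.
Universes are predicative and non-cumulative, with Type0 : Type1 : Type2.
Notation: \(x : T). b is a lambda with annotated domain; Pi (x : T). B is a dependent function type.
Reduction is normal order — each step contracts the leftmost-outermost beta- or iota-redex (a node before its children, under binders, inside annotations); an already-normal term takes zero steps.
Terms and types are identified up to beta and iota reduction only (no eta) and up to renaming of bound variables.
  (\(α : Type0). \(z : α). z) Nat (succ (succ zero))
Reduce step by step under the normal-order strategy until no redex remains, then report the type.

normal-order reduction sequence:
  (\(α : Type0). \(z : α). z) Nat (succ (succ zero))
  ~> (\(α : Nat). α) (succ (succ zero))
  ~> succ (succ zero)
inferred type:
  Nat


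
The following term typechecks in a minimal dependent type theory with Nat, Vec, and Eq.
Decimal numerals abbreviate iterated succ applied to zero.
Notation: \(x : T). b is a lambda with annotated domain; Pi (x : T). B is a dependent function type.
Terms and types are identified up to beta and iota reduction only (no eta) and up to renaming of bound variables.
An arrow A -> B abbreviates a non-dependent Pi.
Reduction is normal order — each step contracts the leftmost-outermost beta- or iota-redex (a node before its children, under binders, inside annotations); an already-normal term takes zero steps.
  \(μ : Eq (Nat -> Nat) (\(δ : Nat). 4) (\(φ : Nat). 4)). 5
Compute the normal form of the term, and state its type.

resulting normal form:
  \(μ : Eq (Nat -> Nat) (\(δ : Nat). 4) (\(φ : Nat). 4)). 5
the term's type:
  Eq (Nat -> Nat) (\(μ : Nat). 4) (\(δ : Nat). 4) -> Nat


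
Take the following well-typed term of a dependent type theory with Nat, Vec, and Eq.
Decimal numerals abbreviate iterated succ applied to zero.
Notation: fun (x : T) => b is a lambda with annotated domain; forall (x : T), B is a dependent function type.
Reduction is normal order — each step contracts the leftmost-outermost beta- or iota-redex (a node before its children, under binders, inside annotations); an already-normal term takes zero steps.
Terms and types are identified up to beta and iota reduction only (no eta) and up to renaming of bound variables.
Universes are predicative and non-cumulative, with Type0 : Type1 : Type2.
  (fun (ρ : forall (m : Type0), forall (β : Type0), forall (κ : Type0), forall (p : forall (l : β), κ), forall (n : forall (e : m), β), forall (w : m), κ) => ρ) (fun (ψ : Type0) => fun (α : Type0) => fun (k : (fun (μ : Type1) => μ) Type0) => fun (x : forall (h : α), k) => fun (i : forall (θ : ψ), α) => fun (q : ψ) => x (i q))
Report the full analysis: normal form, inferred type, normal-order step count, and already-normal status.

normal form:
  fun (ρ : Type0) => fun (m : Type0) => fun (β : Type0) => fun (κ : forall (p : m), β) => fun (l : forall (n : ρ), m) => fun (e : ρ) => κ (l e)
inferred type:
  forall (ρ : Type0), forall (m : Type0), forall (β : Type0), forall (κ : forall (p : m), β), forall (l : forall (n : ρ), m), forall (e : ρ), β
steps to reach normal form (normal order): 2
already normal: no
first redex: a beta-redex


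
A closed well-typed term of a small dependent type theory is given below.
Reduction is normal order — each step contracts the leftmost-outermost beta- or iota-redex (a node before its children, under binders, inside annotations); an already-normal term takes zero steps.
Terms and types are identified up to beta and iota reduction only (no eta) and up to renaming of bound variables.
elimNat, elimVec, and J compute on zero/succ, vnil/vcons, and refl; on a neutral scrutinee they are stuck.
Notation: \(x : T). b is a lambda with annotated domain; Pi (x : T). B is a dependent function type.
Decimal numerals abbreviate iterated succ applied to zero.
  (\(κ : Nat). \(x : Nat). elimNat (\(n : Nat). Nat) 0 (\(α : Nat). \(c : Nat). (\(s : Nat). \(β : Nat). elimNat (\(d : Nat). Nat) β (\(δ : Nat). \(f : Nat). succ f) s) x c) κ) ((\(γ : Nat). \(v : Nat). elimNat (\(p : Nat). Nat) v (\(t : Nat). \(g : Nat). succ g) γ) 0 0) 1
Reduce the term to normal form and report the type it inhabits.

resulting normal form:
  0
type:
  Nat


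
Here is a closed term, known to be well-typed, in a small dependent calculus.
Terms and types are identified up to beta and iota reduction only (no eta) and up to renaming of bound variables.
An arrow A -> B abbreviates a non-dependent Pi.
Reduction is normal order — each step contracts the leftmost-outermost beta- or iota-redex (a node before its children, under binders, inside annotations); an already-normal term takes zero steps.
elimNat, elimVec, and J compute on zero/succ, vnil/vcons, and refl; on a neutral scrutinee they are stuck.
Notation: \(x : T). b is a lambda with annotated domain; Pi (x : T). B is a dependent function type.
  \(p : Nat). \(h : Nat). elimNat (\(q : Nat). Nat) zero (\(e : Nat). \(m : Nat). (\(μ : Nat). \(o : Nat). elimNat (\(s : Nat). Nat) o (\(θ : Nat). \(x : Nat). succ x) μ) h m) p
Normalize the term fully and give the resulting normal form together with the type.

resulting normal form:
  \(p : Nat). \(h : Nat). elimNat (\(q : Nat). Nat) zero (\(e : Nat). \(m : Nat). elimNat (\(μ : Nat). Nat) m (\(o : Nat). \(s : Nat). succ s) h) p
inferred type:
  Nat -> Nat -> Nat


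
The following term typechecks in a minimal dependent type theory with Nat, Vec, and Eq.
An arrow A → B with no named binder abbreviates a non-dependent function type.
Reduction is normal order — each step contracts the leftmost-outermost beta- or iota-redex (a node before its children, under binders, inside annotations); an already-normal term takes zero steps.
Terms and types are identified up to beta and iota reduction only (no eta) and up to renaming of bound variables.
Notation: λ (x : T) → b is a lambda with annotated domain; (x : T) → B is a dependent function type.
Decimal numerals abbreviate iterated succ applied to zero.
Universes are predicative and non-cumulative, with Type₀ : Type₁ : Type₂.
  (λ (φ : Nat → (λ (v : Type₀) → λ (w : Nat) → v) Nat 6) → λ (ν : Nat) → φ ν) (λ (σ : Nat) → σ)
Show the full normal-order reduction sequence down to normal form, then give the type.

reduction (normal order):
  (λ (φ : Nat → (λ (v : Type₀) → λ (w : Nat) → v) Nat 6) → λ (ν : Nat) → φ ν) (λ (σ : Nat) → σ)
  ~> λ (φ : Nat) → (λ (v : Nat) → v) φ
  ~> λ (φ : Nat) → φ
type:
  Nat → Nat


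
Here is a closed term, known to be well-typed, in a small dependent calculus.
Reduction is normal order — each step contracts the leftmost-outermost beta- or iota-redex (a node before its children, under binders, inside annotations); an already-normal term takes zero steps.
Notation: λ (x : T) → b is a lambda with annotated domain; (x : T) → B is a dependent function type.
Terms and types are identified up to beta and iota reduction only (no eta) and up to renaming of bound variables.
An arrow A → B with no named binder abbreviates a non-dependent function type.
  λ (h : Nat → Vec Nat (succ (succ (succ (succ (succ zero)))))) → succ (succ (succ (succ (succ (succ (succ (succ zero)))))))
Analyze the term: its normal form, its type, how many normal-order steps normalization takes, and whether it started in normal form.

normal form:
  λ (h : Nat → Vec Nat (succ (succ (succ (succ (succ zero)))))) → succ (succ (succ (succ (succ (succ (succ (succ zero)))))))
type:
  (Nat → Vec Nat (succ (succ (succ (succ (succ zero)))))) → Nat
normal-order step count: 0
term was already normal: yes


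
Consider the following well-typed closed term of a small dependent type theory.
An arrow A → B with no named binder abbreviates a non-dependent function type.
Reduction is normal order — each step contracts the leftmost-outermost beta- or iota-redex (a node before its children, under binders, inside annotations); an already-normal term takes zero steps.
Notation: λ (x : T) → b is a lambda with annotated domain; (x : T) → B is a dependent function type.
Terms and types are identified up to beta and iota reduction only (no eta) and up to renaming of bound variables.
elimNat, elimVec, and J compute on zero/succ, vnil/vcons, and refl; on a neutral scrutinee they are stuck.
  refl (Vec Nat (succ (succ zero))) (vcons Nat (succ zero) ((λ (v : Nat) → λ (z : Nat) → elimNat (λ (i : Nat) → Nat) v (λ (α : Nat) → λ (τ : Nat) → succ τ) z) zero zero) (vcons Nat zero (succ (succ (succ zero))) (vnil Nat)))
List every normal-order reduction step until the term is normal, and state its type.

reduction (normal order):
  refl (Vec Nat (succ (succ zero))) (vcons Nat (succ zero) ((λ (v : Nat) → λ (z : Nat) → elimNat (λ (i : Nat) → Nat) v (λ (α : Nat) → λ (τ : Nat) → succ τ) z) zero zero) (vcons Nat zero (succ (succ (succ zero))) (vnil Nat)))
  ~> refl (Vec Nat (succ (succ zero))) (vcons Nat (succ zero) ((λ (v : Nat) → elimNat (λ (z : Nat) → Nat) zero (λ (i : Nat) → λ (α : Nat) → succ α) v) zero) (vcons Nat zero (succ (succ (succ zero))) (vnil Nat)))
  ~> refl (Vec Nat (succ (succ zero))) (vcons Nat (succ zero) (elimNat (λ (v : Nat) → Nat) zero (λ (z : Nat) → λ (i : Nat) → succ i) zero) (vcons Nat zero (succ (succ (succ zero))) (vnil Nat)))
  ~> refl (Vec Nat (succ (succ zero))) (vcons Nat (succ zero) zero (vcons Nat zero (succ (succ (succ zero))) (vnil Nat)))
the term's type:
  Eq (Vec Nat (succ (succ zero))) (vcons Nat (succ zero) zero (vcons Nat zero (succ (succ (succ zero))) (vnil Nat))) (vcons Nat (succ zero) zero (vcons Nat zero (succ (succ (succ zero))) (vnil Nat)))


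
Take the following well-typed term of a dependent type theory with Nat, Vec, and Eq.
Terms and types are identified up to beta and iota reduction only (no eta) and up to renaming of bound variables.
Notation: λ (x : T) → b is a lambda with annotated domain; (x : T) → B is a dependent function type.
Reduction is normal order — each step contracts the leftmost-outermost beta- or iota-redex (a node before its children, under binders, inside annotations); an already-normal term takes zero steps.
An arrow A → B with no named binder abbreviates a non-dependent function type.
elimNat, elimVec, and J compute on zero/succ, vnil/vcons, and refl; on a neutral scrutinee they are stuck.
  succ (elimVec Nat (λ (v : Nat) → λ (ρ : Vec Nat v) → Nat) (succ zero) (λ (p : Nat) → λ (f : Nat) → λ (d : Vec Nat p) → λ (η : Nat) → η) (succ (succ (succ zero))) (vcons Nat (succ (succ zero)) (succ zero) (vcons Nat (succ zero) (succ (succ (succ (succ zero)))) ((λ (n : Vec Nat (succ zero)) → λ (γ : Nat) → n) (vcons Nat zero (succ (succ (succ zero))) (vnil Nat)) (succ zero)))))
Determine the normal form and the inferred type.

normal form:
  succ (succ zero)
the term's type:
  Nat
observation: the leftmost-outermost redex is an elimVec iota-redex, and normalization takes 18 steps.


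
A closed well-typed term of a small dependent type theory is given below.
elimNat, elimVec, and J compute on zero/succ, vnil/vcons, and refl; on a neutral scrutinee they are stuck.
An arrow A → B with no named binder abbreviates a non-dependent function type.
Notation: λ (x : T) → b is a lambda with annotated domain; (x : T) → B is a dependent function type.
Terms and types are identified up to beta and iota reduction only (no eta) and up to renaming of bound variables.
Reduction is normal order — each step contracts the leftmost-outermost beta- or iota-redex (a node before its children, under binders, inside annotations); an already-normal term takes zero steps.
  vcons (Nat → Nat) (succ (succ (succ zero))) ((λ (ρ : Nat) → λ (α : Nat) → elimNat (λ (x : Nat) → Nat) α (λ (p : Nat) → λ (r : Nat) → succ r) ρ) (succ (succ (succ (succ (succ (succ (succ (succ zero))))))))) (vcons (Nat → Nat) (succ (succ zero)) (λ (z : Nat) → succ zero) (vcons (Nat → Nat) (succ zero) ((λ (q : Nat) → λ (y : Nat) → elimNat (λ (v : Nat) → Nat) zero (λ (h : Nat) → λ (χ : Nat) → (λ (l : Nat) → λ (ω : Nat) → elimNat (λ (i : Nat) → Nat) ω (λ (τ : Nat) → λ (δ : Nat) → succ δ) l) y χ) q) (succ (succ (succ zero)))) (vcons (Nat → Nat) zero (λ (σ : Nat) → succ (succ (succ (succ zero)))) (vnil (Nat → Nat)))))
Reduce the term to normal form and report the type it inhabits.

reduced normal form:
  vcons (Nat → Nat) (succ (succ (succ zero))) (λ (ρ : Nat) → succ (succ (succ (succ (succ (succ (succ (succ ρ)))))))) (vcons (Nat → Nat) (succ (succ zero)) (λ (α : Nat) → succ zero) (vcons (Nat → Nat) (succ zero) (λ (x : Nat) → elimNat (λ (p : Nat) → Nat) (elimNat (λ (r : Nat) → Nat) (elimNat (λ (z : Nat) → Nat) zero (λ (q : Nat) → λ (y : Nat) → succ y) x) (λ (v : Nat) → λ (h : Nat) → succ h) x) (λ (χ : Nat) → λ (l : Nat) → succ l) x) (vcons (Nat → Nat) zero (λ (ω : Nat) → succ (succ (succ (succ zero)))) (vnil (Nat → Nat)))))
inferred type:
  Vec (Nat → Nat) (succ (succ (succ (succ zero))))
observation: 43 normal-order steps separate the term from its normal form.


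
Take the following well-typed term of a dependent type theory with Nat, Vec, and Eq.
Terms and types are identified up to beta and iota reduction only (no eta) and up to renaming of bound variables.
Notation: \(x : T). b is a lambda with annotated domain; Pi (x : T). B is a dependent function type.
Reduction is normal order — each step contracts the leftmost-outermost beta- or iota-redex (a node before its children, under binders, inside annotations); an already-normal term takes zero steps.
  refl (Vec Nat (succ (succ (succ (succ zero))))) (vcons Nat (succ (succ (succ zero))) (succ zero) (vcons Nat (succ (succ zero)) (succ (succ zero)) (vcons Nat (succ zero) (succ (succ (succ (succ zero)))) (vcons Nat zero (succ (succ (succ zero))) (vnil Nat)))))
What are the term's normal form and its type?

reduced normal form:
  refl (Vec Nat (succ (succ (succ (succ zero))))) (vcons Nat (succ (succ (succ zero))) (succ zero) (vcons Nat (succ (succ zero)) (succ (succ zero)) (vcons Nat (succ zero) (succ (succ (succ (succ zero)))) (vcons Nat zero (succ (succ (succ zero))) (vnil Nat)))))
the term's type:
  Eq (Vec Nat (succ (succ (succ (succ zero))))) (vcons Nat (succ (succ (succ zero))) (succ zero) (vcons Nat (succ (succ zero)) (succ (succ zero)) (vcons Nat (succ zero) (succ (succ (succ (succ zero)))) (vcons Nat zero (succ (succ (succ zero))) (vnil Nat))))) (vcons Nat (succ (succ (succ zero))) (succ zero) (vcons Nat (succ (succ zero)) (succ (succ zero)) (vcons Nat (succ zero) (succ (succ (succ (succ zero)))) (vcons Nat zero (succ (succ (succ zero))) (vnil Nat)))))
observation: the term is already in normal form.


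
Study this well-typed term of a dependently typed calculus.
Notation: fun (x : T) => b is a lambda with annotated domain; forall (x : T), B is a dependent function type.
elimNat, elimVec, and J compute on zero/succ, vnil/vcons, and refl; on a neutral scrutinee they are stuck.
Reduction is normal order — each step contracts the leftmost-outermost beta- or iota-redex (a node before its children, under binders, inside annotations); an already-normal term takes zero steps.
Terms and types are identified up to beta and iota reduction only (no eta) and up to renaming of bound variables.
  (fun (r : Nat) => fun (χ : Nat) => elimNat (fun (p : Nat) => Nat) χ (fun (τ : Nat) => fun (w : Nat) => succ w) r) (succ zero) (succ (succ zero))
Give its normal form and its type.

reduced normal form:
  succ (succ (succ zero))
type:
  Nat
observation: contracting a beta-redex first, the term normalizes in 6 steps.


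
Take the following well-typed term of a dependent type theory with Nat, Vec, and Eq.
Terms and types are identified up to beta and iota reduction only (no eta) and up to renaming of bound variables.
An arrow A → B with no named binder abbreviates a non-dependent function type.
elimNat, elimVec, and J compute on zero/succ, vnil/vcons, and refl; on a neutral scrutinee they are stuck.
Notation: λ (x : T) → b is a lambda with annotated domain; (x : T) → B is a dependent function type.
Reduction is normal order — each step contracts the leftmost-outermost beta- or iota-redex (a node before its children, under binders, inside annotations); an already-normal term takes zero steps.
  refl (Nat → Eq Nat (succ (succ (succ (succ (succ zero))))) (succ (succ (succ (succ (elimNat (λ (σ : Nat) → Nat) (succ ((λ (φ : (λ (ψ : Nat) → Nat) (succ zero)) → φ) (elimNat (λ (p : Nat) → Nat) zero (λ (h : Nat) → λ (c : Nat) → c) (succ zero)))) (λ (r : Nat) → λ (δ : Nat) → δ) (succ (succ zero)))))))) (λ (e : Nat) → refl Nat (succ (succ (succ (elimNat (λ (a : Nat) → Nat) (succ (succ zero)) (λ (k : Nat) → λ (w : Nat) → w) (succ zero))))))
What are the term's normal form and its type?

normal form:
  refl (Nat → Eq Nat (succ (succ (succ (succ (succ zero))))) (succ (succ (succ (succ (succ zero)))))) (λ (σ : Nat) → refl Nat (succ (succ (succ (succ (succ zero))))))
type:
  Eq (Nat → Eq Nat (succ (succ (succ (succ (succ zero))))) (succ (succ (succ (succ (succ zero)))))) (λ (σ : Nat) → refl Nat (succ (succ (succ (succ (succ zero)))))) (λ (φ : Nat) → refl Nat (succ (succ (succ (succ (succ zero))))))


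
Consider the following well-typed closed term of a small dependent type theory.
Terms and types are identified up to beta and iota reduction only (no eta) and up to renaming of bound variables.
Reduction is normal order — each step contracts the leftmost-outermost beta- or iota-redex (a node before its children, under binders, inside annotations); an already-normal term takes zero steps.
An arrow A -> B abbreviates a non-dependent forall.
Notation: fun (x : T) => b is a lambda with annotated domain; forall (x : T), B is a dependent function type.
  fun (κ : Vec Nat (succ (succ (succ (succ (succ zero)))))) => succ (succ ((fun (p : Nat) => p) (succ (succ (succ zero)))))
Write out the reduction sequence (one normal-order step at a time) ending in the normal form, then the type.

normal-order reduction:
  fun (κ : Vec Nat (succ (succ (succ (succ (succ zero)))))) => succ (succ ((fun (p : Nat) => p) (succ (succ (succ zero)))))
  ~> fun (κ : Vec Nat (succ (succ (succ (succ (succ zero)))))) => succ (succ (succ (succ (succ zero))))
the term's type:
  Vec Nat (succ (succ (succ (succ (succ zero))))) -> Nat


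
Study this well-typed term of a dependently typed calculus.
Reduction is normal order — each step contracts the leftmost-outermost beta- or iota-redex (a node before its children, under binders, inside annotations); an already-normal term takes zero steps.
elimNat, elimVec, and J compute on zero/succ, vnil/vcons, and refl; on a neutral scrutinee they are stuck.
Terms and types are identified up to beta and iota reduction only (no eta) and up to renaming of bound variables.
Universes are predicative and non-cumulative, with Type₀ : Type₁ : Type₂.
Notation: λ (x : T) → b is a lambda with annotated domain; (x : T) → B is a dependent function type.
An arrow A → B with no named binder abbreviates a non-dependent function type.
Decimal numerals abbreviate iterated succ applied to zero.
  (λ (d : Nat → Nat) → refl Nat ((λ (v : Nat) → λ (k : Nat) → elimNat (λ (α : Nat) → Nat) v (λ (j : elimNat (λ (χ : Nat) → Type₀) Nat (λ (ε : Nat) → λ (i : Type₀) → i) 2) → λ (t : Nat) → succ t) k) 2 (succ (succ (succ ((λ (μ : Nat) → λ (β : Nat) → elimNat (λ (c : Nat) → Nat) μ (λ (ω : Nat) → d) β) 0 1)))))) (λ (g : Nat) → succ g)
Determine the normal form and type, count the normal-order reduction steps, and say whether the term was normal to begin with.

resulting normal form:
  refl Nat 6
the term's type:
  Eq Nat 6 6
steps to reach normal form (normal order): 29
started in normal form: no
first contracted redex: a beta-redex


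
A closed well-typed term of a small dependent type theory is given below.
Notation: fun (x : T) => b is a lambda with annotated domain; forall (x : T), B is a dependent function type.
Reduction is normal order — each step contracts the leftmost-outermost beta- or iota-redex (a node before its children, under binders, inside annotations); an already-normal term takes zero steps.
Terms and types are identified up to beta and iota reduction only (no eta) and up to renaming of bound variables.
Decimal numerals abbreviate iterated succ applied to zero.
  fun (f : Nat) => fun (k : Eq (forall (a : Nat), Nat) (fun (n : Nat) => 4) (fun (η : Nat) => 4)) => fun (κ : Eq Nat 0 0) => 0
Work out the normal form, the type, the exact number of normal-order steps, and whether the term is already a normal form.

resulting normal form:
  fun (f : Nat) => fun (k : Eq (forall (a : Nat), Nat) (fun (n : Nat) => 4) (fun (η : Nat) => 4)) => fun (κ : Eq Nat 0 0) => 0
type:
  forall (f : Nat), forall (k : Eq (forall (a : Nat), Nat) (fun (n : Nat) => 4) (fun (η : Nat) => 4)), forall (κ : Eq Nat 0 0), Nat
steps to reach normal form (normal order): 0
already normal: yes


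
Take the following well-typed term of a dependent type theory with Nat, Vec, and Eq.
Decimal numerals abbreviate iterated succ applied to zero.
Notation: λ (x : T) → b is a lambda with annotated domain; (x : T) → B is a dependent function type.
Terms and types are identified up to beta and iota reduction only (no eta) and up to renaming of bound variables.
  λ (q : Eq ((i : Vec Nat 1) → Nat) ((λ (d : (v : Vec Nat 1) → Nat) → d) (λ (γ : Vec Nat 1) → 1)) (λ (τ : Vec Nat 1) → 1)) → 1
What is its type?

type:
  (q : Eq ((i : Vec Nat 1) → Nat) (λ (d : Vec Nat 1) → 1) (λ (v : Vec Nat 1) → 1)) → Nat


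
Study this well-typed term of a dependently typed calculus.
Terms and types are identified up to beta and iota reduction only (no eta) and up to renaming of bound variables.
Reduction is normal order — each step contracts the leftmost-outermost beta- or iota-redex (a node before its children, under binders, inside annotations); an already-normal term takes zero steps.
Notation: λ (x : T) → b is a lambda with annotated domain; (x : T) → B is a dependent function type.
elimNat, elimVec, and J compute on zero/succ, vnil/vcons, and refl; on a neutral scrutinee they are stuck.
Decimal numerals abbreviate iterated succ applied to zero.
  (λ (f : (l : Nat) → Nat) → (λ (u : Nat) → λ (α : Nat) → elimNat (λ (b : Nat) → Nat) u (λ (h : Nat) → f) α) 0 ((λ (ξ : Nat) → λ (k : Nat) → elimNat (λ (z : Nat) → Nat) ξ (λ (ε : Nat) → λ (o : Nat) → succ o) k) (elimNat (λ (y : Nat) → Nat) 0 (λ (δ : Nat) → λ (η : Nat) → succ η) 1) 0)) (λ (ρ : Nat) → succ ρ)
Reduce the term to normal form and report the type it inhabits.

reduced normal form:
  1
inferred type:
  Nat
observation: contracting a beta-redex first, the term normalizes in 14 steps.
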